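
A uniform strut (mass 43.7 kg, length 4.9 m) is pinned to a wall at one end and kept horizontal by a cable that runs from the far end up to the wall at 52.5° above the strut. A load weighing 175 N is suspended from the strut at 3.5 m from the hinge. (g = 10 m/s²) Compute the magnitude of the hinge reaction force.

Take torques about the hinge: T sin 52.5° · 4.9 = 43.7×10×2.45 + 175×3.5 = 1683.2 N·m.
So T = 1683.2 / (0.7934 × 4.9) = 432.97 N.
ΣF_x = 0: H_x = T cos 52.5° = 263.58 N.
ΣF_y = 0: H_y = (43.7×10 + 175) − T sin 52.5° = 612 − 343.5 = 268.5 N.
|H| = √(H_x² + H_y²) = √((263.58)² + (268.5)²) = 376.25 N.

|H| ≈ 376 N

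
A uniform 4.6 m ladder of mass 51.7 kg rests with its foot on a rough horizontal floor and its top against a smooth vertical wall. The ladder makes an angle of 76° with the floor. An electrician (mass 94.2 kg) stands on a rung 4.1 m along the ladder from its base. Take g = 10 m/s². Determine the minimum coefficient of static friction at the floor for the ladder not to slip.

ΣF_y = 0: N_floor = 51.7×10 + 94.2×10 = 1459 N.
Torques about the foot: N_wall · 4.6 sin 76° = 51.7×10×2.3 cos 76° + 94.2×10×4.1 cos 76° → N_wall = 273.79 N.
ΣF_x = 0: f_floor = N_wall = 273.79 N.
μ_min = f_floor / N_floor = 273.79 / 1459 = 0.1877.

μ_min ≈ 0.188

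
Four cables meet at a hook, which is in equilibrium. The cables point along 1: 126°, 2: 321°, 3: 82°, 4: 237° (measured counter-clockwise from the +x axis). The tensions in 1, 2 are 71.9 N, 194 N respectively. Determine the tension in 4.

Resolve: ΣF_x = 71.9 cos 126° + 194 cos 321° + T_3 cos 82° + T_4 cos 237° = 0.
        ΣF_y = 71.9 sin 126° + 194 sin 321° + T_3 sin 82° + T_4 sin 237° = 0.
The known terms sum to (108.5, -63.92) N, so 0.1392 T_3 − 0.5446 T_4 = -108.5 and 0.9903 T_3 − 0.8387 T_4 = 63.92.
Solving simultaneously: T_3 = 297.7 N, T_4 = 275.3 N.

T_4 ≈ 275 N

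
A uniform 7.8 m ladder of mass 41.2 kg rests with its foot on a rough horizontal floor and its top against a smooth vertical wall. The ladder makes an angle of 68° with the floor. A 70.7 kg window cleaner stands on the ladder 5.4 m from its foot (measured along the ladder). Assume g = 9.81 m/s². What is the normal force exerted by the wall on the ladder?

Torques about the foot: N_wall · 7.8 sin 68° = 41.2×9.81×3.9 cos 68° + 70.7×9.81×5.4 cos 68° → N_wall = 275.65 N.

N_wall ≈ 276 N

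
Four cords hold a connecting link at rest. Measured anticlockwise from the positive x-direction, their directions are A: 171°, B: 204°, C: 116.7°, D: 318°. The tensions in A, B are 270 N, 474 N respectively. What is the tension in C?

Resolve: ΣF_x = 270 cos 171° + 474 cos 204° + T_C cos 116.7° + T_D cos 318° = 0.
        ΣF_y = 270 sin 171° + 474 sin 204° + T_C sin 116.7° + T_D sin 318° = 0.
The known terms sum to (-699.7, -150.6) N, so -0.4493 T_C + 0.7431 T_D = 699.7 and 0.8934 T_C − 0.6691 T_D = 150.6.
Solving simultaneously: T_C = 1597 N, T_D = 1907 N.

T_C ≈ 1600 N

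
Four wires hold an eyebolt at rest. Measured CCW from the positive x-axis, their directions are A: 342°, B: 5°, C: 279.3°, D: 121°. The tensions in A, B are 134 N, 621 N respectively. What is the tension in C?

Resolve: ΣF_x = 134 cos 342° + 621 cos 5° + T_C cos 279.3° + T_D cos 121° = 0.
        ΣF_y = 134 sin 342° + 621 sin 5° + T_C sin 279.3° + T_D sin 121° = 0.
The known terms sum to (746.1, 12.72) N, so 0.1616 T_C − 0.5150 T_D = -746.1 and -0.9869 T_C + 0.8572 T_D = -12.72.
Solving simultaneously: T_C = 1747 N, T_D = 1997 N.

T_C ≈ 1750 N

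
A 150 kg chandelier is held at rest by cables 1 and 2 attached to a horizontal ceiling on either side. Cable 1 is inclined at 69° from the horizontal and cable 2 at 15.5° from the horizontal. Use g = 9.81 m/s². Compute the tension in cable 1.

T_1 ≈ 1420 N

Weight W = 150 × 9.81 = 1472 N acts straight down.
Horizontal: T_1 cos 69° = T_2 cos 15.5°  →  T_2 = 0.3719 T_1.
Vertical: T_1 sin 69° + T_2 sin 15.5° = 1472.
Substituting the horizontal relation into the vertical equation gives 1.033 T_1 = 1472, so T_1 = 1425 N.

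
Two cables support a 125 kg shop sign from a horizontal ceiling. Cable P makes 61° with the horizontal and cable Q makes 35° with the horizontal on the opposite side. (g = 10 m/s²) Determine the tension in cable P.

Weight W = 125 × 10 = 1250 N acts straight down.
Horizontal: T_P cos 61° = T_Q cos 35°  →  T_Q = 0.5918 T_P.
Vertical: T_P sin 61° + T_Q sin 35° = 1250.
Substituting the horizontal relation into the vertical equation gives 1.214 T_P = 1250, so T_P = 1030 N.

T_P ≈ 1030 N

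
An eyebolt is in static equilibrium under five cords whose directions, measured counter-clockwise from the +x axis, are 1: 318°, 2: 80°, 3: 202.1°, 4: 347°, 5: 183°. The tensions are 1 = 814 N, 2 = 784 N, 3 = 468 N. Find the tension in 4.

T_4 ≈ 128 N

Resolve: ΣF_x = 814 cos 318° + 784 cos 80° + 468 cos 202.1° + T_4 cos 347° + T_5 cos 183° = 0.
        ΣF_y = 814 sin 318° + 784 sin 80° + 468 sin 202.1° + T_4 sin 347° + T_5 sin 183° = 0.
The known terms sum to (307.4, 51.34) N, so 0.9744 T_4 − 0.9986 T_5 = -307.4 and -0.2250 T_4 − 0.0523 T_5 = -51.34.
Solving simultaneously: T_4 = 127.6 N, T_5 = 432.4 N.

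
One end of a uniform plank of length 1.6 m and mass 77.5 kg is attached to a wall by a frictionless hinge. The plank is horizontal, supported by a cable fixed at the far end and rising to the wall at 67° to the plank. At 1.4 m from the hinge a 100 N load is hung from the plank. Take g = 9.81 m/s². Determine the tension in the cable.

T ≈ 508 N

Take torques about the hinge: T sin 67° · 1.6 = 77.5×9.81×0.8 + 100×1.4 = 748.22 N·m.
So T = 748.22 / (0.9205 × 1.6) = 508.02 N.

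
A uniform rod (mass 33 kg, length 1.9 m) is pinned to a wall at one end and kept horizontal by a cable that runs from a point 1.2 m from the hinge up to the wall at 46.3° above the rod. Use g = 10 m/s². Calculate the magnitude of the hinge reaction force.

|H| ≈ 259 N

Take torques about the hinge: T sin 46.3° · 1.2 = 33×10×0.95 = 313.5 N·m.
So T = 313.5 / (0.7230 × 1.2) = 361.36 N.
ΣF_x = 0: H_x = T cos 46.3° = 249.66 N.
ΣF_y = 0: H_y = (33×10) − T sin 46.3° = 330 − 261.25 = 68.75 N.
|H| = √(H_x² + H_y²) = √((249.66)² + (68.75)²) = 258.95 N.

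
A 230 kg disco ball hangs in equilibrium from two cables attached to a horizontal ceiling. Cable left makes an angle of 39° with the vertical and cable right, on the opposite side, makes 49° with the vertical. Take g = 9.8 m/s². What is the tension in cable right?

Angles from the horizontal: cable left is 90° − 39° = 51°, cable right is 90° − 49° = 41°.
Weight W = 230 × 9.8 = 2254 N acts straight down.
Horizontal: T_left cos 51° = T_right cos 41°  →  T_left = 1.199 T_right.
Vertical: T_left sin 51° + T_right sin 41° = 2254.
Substituting the horizontal relation into the vertical equation gives 1.588 T_right = 2254, so T_right = 1419 N.

T_right ≈ 1420 N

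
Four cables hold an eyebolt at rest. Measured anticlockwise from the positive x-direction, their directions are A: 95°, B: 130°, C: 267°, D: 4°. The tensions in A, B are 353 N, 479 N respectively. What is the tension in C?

T_C ≈ 746 N

Resolve: ΣF_x = 353 cos 95° + 479 cos 130° + T_C cos 267° + T_D cos 4° = 0.
        ΣF_y = 353 sin 95° + 479 sin 130° + T_C sin 267° + T_D sin 4° = 0.
The known terms sum to (-338.7, 718.6) N, so -0.0523 T_C + 0.9976 T_D = 338.7 and -0.9986 T_C + 0.0698 T_D = -718.6.
Solving simultaneously: T_C = 746 N, T_D = 378.6 N.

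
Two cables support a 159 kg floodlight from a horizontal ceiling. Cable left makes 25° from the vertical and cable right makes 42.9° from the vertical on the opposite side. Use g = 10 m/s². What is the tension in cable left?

T_left ≈ 1170 N

Angles from the horizontal: cable left is 90° − 25° = 65°, cable right is 90° − 42.9° = 47.1°.
Weight W = 159 × 10 = 1590 N acts straight down.
Horizontal: T_left cos 65° = T_right cos 47.1°  →  T_right = 0.6208 T_left.
Vertical: T_left sin 65° + T_right sin 47.1° = 1590.
Substituting the horizontal relation into the vertical equation gives 1.361 T_left = 1590, so T_left = 1168 N.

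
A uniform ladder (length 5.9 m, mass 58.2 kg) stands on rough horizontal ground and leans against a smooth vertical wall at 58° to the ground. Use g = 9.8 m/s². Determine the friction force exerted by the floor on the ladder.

Torques about the foot: N_wall · 5.9 sin 58° = 58.2×9.8×2.95 cos 58° → N_wall = 178.2 N.
ΣF_x = 0: f_floor = N_wall = 178.2 N.

f ≈ 178 N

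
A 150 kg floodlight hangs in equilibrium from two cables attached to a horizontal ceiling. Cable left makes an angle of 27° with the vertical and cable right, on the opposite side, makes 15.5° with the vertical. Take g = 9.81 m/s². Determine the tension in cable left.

Angles from the horizontal: cable left is 90° − 27° = 63°, cable right is 90° − 15.5° = 74.5°.
Weight W = 150 × 9.81 = 1472 N acts straight down.
Horizontal: T_left cos 63° = T_right cos 74.5°  →  T_right = 1.699 T_left.
Vertical: T_left sin 63° + T_right sin 74.5° = 1472.
Substituting the horizontal relation into the vertical equation gives 2.528 T_left = 1472, so T_left = 582.1 N.

T_left ≈ 582 N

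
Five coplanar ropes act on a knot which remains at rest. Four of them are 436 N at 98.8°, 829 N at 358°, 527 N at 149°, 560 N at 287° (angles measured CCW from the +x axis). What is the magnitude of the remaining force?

F ≈ 493 N

Sum the known components: ΣF_x = 473.8 N, ΣF_y = 137.8 N.
For equilibrium the remaining force must supply (−ΣF_x, −ΣF_y) = (-473.8, -137.8) N.
Magnitude = √((-473.8)² + (-137.8)²) = 493.4 N; direction = atan2(-137.8, -473.8) = 196.2°.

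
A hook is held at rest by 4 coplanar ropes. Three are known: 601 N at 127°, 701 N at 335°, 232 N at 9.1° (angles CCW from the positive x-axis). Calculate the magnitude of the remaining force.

F ≈ 549 N

Sum the known components: ΣF_x = 502.7 N, ΣF_y = 220.4 N.
For equilibrium the remaining force must supply (−ΣF_x, −ΣF_y) = (-502.7, -220.4) N.
Magnitude = √((-502.7)² + (-220.4)²) = 548.9 N; direction = atan2(-220.4, -502.7) = 203.7°.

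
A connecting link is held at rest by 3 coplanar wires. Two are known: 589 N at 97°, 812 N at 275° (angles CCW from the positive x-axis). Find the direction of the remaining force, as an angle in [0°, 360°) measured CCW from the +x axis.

Sum the known components: ΣF_x = -1.011 N, ΣF_y = -224.3 N.
For equilibrium the remaining force must supply (−ΣF_x, −ΣF_y) = (1.011, 224.3) N.
Magnitude = √((1.011)² + (224.3)²) = 224.3 N; direction = atan2(224.3, 1.011) = 89.7°.

θ ≈ 89.7°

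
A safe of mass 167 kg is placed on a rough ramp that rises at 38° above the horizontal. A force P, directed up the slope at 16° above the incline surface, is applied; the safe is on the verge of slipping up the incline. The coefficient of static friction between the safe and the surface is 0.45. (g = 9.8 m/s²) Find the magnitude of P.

On the verge of sliding up the incline, friction equals μN and acts down the slope.
Perpendicular: N + P sin 16° = W cos 38° = 1290 N.
Along incline: P cos 16° = W sin 38° + μN  with W sin 38° = 1008 N.
Solving the pair for P and N: P = 1463 N, N = 886.4 N (and f = μN = 398.9 N).

P ≈ 1460 N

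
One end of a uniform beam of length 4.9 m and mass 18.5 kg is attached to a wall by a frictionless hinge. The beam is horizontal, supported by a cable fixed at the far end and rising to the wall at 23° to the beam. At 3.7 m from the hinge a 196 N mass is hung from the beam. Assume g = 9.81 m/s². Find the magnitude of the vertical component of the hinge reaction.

Take torques about the hinge: T sin 23° · 4.9 = 18.5×9.81×2.45 + 196×3.7 = 1169.8 N·m.
So T = 1169.8 / (0.3907 × 4.9) = 611.01 N.
ΣF_y = 0: H_y = (18.5×9.81 + 196) − T sin 23° = 377.49 − 238.74 = 138.74 N.

|H_y| ≈ 139 N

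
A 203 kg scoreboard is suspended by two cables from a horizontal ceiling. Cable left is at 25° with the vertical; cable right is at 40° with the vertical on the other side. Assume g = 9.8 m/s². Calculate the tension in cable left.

T_left ≈ 1410 N

Angles from the horizontal: cable left is 90° − 25° = 65°, cable right is 90° − 40° = 50°.
Weight W = 203 × 9.8 = 1989 N acts straight down.
Horizontal: T_left cos 65° = T_right cos 50°  →  T_right = 0.6575 T_left.
Vertical: T_left sin 65° + T_right sin 50° = 1989.
Substituting the horizontal relation into the vertical equation gives 1.41 T_left = 1989, so T_left = 1411 N.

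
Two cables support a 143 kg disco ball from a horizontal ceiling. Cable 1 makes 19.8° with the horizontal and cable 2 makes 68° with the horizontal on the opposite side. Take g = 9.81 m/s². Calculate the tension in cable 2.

Weight W = 143 × 9.81 = 1403 N acts straight down.
Horizontal: T_1 cos 19.8° = T_2 cos 68°  →  T_1 = 0.3981 T_2.
Vertical: T_1 sin 19.8° + T_2 sin 68° = 1403.
Substituting the horizontal relation into the vertical equation gives 1.062 T_2 = 1403, so T_2 = 1321 N.

T_2 ≈ 1320 N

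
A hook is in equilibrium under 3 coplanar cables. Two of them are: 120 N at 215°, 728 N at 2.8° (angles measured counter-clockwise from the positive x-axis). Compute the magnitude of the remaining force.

Sum the known components: ΣF_x = 628.8 N, ΣF_y = -33.27 N.
For equilibrium the remaining force must supply (−ΣF_x, −ΣF_y) = (-628.8, 33.27) N.
Magnitude = √((-628.8)² + (33.27)²) = 629.7 N; direction = atan2(33.27, -628.8) = 177.0°.

F ≈ 630 N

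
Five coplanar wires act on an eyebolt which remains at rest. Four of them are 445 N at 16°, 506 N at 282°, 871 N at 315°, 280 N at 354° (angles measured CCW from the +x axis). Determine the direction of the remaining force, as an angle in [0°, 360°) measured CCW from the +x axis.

Sum the known components: ΣF_x = 1427 N, ΣF_y = -1017 N.
For equilibrium the remaining force must supply (−ΣF_x, −ΣF_y) = (-1427, 1017) N.
Magnitude = √((-1427)² + (1017)²) = 1753 N; direction = atan2(1017, -1427) = 144.5°.

θ ≈ 145°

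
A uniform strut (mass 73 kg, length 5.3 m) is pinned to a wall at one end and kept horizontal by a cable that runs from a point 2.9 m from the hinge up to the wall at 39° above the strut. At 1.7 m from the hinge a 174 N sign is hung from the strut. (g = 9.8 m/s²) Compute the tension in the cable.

Take torques about the hinge: T sin 39° · 2.9 = 73×9.8×2.65 + 174×1.7 = 2191.6 N·m.
So T = 2191.6 / (0.6293 × 2.9) = 1200.9 N.

T ≈ 1200 N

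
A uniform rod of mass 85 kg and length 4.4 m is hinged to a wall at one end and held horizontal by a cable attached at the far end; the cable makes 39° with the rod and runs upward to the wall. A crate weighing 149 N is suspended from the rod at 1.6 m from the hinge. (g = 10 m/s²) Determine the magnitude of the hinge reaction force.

Take torques about the hinge: T sin 39° · 4.4 = 85×10×2.2 + 149×1.6 = 2108.4 N·m.
So T = 2108.4 / (0.6293 × 4.4) = 761.43 N.
ΣF_x = 0: H_x = T cos 39° = 591.74 N.
ΣF_y = 0: H_y = (85×10 + 149) − T sin 39° = 999 − 479.18 = 519.82 N.
|H| = √(H_x² + H_y²) = √((591.74)² + (519.82)²) = 787.63 N.

|H| ≈ 788 N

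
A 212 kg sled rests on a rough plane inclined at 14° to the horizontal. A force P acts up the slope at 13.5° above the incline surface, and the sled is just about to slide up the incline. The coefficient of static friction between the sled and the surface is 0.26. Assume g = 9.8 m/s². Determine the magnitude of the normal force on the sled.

N ≈ 1780 N

On the verge of sliding up the incline, friction equals μN and acts down the slope.
Perpendicular: N + P sin 13.5° = W cos 14° = 2016 N.
Along incline: P cos 13.5° = W sin 14° + μN  with W sin 14° = 502.6 N.
Solving the pair for P and N: P = 993.9 N, N = 1784 N (and f = μN = 463.8 N).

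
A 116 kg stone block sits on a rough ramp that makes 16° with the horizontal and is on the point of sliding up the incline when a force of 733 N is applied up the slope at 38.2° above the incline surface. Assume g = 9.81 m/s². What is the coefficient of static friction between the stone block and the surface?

μ ≈ 0.410

On the verge of sliding up the incline, friction is at its maximum μN and acts down the slope.
Perpendicular to incline: N = W cos 16° − P sin 38.2° = 1094 − 453.3 = 640.6 N.
Along incline: P cos 38.2° − μN = W sin 16° → μ = −(W sin 16° − P cos 38.2°) / N = 0.4096.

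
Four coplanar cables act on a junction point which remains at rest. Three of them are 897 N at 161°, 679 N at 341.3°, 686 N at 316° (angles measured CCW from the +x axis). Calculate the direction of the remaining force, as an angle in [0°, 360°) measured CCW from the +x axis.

θ ≈ 126°

Sum the known components: ΣF_x = 288.5 N, ΣF_y = -402.2 N.
For equilibrium the remaining force must supply (−ΣF_x, −ΣF_y) = (-288.5, 402.2) N.
Magnitude = √((-288.5)² + (402.2)²) = 495 N; direction = atan2(402.2, -288.5) = 125.7°.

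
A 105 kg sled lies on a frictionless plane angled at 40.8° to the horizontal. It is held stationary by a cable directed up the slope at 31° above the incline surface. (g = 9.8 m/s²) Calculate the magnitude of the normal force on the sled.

N ≈ 375 N

Take axes along and perpendicular to the incline. Weight components: W sin 40.8° = 672.4 N down-slope, W cos 40.8° = 778.9 N into the surface.
Along incline: T cos 31° = W sin 40.8° → T = 784.4 N.
Perpendicular: N = W cos 40.8° − T sin 31° = 374.9 N.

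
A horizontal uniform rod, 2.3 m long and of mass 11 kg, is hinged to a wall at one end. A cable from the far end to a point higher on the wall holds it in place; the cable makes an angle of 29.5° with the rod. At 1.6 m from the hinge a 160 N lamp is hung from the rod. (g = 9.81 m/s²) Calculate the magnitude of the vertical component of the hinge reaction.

Take torques about the hinge: T sin 29.5° · 2.3 = 11×9.81×1.15 + 160×1.6 = 380.1 N·m.
So T = 380.1 / (0.4924 × 2.3) = 335.6 N.
ΣF_y = 0: H_y = (11×9.81 + 160) − T sin 29.5° = 267.91 − 165.26 = 102.65 N.

|H_y| ≈ 103 N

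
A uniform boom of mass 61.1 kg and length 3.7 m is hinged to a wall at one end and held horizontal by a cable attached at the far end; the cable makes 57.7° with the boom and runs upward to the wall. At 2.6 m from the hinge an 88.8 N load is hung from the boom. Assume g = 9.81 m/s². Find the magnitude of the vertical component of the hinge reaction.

Take torques about the hinge: T sin 57.7° · 3.7 = 61.1×9.81×1.85 + 88.8×2.6 = 1339.8 N·m.
So T = 1339.8 / (0.8453 × 3.7) = 428.38 N.
ΣF_y = 0: H_y = (61.1×9.81 + 88.8) − T sin 57.7° = 688.19 − 362.1 = 326.1 N.

|H_y| ≈ 326 N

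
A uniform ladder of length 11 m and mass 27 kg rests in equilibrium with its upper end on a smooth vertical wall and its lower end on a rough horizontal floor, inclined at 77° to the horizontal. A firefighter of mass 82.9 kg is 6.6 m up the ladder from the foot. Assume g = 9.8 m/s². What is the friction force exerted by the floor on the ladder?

f ≈ 143 N

Torques about the foot: N_wall · 11 sin 77° = 27×9.8×5.5 cos 77° + 82.9×9.8×6.6 cos 77° → N_wall = 143.08 N.
ΣF_x = 0: f_floor = N_wall = 143.08 N.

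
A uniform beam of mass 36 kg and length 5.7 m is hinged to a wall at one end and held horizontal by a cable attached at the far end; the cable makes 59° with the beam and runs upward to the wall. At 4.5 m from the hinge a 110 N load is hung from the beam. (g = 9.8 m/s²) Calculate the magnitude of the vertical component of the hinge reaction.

Take torques about the hinge: T sin 59° · 5.7 = 36×9.8×2.85 + 110×4.5 = 1500.5 N·m.
So T = 1500.5 / (0.8572 × 5.7) = 307.11 N.
ΣF_y = 0: H_y = (36×9.8 + 110) − T sin 59° = 462.8 − 263.24 = 199.56 N.

|H_y| ≈ 200 N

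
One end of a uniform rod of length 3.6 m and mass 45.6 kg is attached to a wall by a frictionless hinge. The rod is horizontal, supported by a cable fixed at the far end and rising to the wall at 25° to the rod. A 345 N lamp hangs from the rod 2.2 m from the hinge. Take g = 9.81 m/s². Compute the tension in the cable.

T ≈ 1030 N

Take torques about the hinge: T sin 25° · 3.6 = 45.6×9.81×1.8 + 345×2.2 = 1564.2 N·m.
So T = 1564.2 / (0.4226 × 3.6) = 1028.1 N.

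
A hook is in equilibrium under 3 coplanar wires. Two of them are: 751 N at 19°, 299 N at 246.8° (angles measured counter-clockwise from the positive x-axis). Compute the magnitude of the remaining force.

F ≈ 593 N

Sum the known components: ΣF_x = 592.3 N, ΣF_y = -30.32 N.
For equilibrium the remaining force must supply (−ΣF_x, −ΣF_y) = (-592.3, 30.32) N.
Magnitude = √((-592.3)² + (30.32)²) = 593.1 N; direction = atan2(30.32, -592.3) = 177.1°.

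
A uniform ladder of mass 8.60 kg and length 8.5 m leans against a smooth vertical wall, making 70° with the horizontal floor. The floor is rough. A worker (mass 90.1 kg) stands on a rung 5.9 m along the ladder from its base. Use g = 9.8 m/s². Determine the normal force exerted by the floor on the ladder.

ΣF_y = 0: N_floor = 8.60×9.8 + 90.1×9.8 = 967.26 N.

N_floor ≈ 967 N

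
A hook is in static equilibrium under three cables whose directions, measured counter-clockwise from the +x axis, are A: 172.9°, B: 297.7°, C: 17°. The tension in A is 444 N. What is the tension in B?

Resolve: ΣF_x = 444 cos 172.9° + T_B cos 297.7° + T_C cos 17° = 0.
        ΣF_y = 444 sin 172.9° + T_B sin 297.7° + T_C sin 17° = 0.
The known terms sum to (-440.6, 54.88) N, so 0.4648 T_B + 0.9563 T_C = 440.6 and -0.8854 T_B + 0.2924 T_C = -54.88.
Solving simultaneously: T_B = 184.5 N, T_C = 371 N.

T_B ≈ 185 N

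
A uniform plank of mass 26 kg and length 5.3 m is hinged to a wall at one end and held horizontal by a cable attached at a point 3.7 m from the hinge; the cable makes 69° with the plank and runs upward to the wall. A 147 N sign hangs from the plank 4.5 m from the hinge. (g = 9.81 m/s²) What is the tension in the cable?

Take torques about the hinge: T sin 69° · 3.7 = 26×9.81×2.65 + 147×4.5 = 1337.4 N·m.
So T = 1337.4 / (0.9336 × 3.7) = 387.18 N.

T ≈ 387 N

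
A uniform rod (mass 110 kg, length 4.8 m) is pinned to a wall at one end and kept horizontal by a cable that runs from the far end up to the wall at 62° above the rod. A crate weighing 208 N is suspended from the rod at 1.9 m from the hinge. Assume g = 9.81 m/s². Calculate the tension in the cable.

Take torques about the hinge: T sin 62° · 4.8 = 110×9.81×2.4 + 208×1.9 = 2985 N·m.
So T = 2985 / (0.8829 × 4.8) = 704.33 N.

T ≈ 704 N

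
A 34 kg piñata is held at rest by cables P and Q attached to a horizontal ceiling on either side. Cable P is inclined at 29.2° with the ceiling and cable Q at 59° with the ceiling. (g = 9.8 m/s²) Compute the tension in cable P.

Weight W = 34 × 9.8 = 333.2 N acts straight down.
Horizontal: T_P cos 29.2° = T_Q cos 59°  →  T_Q = 1.695 T_P.
Vertical: T_P sin 29.2° + T_Q sin 59° = 333.2.
Substituting the horizontal relation into the vertical equation gives 1.941 T_P = 333.2, so T_P = 171.7 N.

T_P ≈ 172 N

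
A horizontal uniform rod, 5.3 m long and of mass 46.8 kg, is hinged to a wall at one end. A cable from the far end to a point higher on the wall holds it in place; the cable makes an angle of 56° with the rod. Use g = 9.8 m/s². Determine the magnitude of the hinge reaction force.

Take torques about the hinge: T sin 56° · 5.3 = 46.8×9.8×2.65 = 1215.4 N·m.
So T = 1215.4 / (0.8290 × 5.3) = 276.61 N.
ΣF_x = 0: H_x = T cos 56° = 154.68 N.
ΣF_y = 0: H_y = (46.8×9.8) − T sin 56° = 458.64 − 229.32 = 229.32 N.
|H| = √(H_x² + H_y²) = √((154.68)² + (229.32)²) = 276.61 N.

|H| ≈ 277 N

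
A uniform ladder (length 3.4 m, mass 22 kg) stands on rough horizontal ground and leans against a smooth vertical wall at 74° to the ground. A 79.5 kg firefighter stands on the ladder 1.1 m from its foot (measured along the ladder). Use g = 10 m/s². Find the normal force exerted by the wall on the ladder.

N_wall ≈ 105 N

Torques about the foot: N_wall · 3.4 sin 74° = 22×10×1.7 cos 74° + 79.5×10×1.1 cos 74° → N_wall = 105.29 N.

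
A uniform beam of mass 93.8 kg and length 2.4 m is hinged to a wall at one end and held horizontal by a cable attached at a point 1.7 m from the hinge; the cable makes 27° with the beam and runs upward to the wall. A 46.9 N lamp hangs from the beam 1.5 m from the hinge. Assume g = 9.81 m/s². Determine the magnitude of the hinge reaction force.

Take torques about the hinge: T sin 27° · 1.7 = 93.8×9.81×1.2 + 46.9×1.5 = 1174.6 N·m.
So T = 1174.6 / (0.4540 × 1.7) = 1521.9 N.
ΣF_x = 0: H_x = T cos 27° = 1356 N.
ΣF_y = 0: H_y = (93.8×9.81 + 46.9) − T sin 27° = 967.08 − 690.92 = 276.16 N.
|H| = √(H_x² + H_y²) = √((1356)² + (276.16)²) = 1383.8 N.

|H| ≈ 1380 N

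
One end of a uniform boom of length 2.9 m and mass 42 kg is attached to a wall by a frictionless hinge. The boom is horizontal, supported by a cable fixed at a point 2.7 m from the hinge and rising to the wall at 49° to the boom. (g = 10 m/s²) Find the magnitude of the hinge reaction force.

|H| ≈ 276 N

Take torques about the hinge: T sin 49° · 2.7 = 42×10×1.45 = 609 N·m.
So T = 609 / (0.7547 × 2.7) = 298.86 N.
ΣF_x = 0: H_x = T cos 49° = 196.07 N.
ΣF_y = 0: H_y = (42×10) − T sin 49° = 420 − 225.56 = 194.44 N.
|H| = √(H_x² + H_y²) = √((196.07)² + (194.44)²) = 276.14 N.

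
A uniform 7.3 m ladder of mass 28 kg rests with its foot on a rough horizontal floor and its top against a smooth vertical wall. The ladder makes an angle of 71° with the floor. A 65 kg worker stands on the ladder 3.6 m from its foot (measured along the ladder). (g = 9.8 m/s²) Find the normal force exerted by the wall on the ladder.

N_wall ≈ 155 N

Torques about the foot: N_wall · 7.3 sin 71° = 28×9.8×3.65 cos 71° + 65×9.8×3.6 cos 71° → N_wall = 155.41 N.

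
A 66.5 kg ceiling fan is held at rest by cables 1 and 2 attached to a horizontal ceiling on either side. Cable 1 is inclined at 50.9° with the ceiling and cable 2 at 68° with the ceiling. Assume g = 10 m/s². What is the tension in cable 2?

T_2 ≈ 479 N

Weight W = 66.5 × 10 = 665 N acts straight down.
Horizontal: T_1 cos 50.9° = T_2 cos 68°  →  T_1 = 0.594 T_2.
Vertical: T_1 sin 50.9° + T_2 sin 68° = 665.
Substituting the horizontal relation into the vertical equation gives 1.388 T_2 = 665, so T_2 = 479.1 N.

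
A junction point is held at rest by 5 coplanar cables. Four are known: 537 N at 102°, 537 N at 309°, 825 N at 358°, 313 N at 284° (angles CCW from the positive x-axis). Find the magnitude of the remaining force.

F ≈ 1150 N

Sum the known components: ΣF_x = 1127 N, ΣF_y = -224.6 N.
For equilibrium the remaining force must supply (−ΣF_x, −ΣF_y) = (-1127, 224.6) N.
Magnitude = √((-1127)² + (224.6)²) = 1149 N; direction = atan2(224.6, -1127) = 168.7°.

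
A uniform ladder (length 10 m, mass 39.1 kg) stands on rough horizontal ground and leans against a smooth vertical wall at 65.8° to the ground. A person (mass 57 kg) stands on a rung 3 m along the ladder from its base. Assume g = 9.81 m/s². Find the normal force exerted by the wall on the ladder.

Torques about the foot: N_wall · 10 sin 65.8° = 39.1×9.81×5 cos 65.8° + 57×9.81×3 cos 65.8° → N_wall = 161.58 N.

N_wall ≈ 162 N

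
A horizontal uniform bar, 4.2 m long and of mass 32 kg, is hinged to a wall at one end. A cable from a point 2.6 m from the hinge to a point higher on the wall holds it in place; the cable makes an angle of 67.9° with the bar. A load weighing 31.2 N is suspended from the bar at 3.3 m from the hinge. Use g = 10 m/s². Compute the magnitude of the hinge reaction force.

Take torques about the hinge: T sin 67.9° · 2.6 = 32×10×2.1 + 31.2×3.3 = 774.96 N·m.
So T = 774.96 / (0.9265 × 2.6) = 321.7 N.
ΣF_x = 0: H_x = T cos 67.9° = 121.03 N.
ΣF_y = 0: H_y = (32×10 + 31.2) − T sin 67.9° = 351.2 − 298.06 = 53.138 N.
|H| = √(H_x² + H_y²) = √((121.03)² + (53.138)²) = 132.18 N.

|H| ≈ 132 N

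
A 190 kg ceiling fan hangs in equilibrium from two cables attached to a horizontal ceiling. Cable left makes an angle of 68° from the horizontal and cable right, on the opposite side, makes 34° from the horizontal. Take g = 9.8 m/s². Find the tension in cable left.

Weight W = 190 × 9.8 = 1862 N acts straight down.
Horizontal: T_left cos 68° = T_right cos 34°  →  T_right = 0.4519 T_left.
Vertical: T_left sin 68° + T_right sin 34° = 1862.
Substituting the horizontal relation into the vertical equation gives 1.18 T_left = 1862, so T_left = 1578 N.

T_left ≈ 1580 N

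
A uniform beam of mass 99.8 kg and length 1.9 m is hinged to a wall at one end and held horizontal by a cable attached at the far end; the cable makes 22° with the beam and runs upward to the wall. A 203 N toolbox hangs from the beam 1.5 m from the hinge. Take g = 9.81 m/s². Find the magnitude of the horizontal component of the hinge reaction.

H_x ≈ 1610 N

Take torques about the hinge: T sin 22° · 1.9 = 99.8×9.81×0.95 + 203×1.5 = 1234.6 N·m.
So T = 1234.6 / (0.3746 × 1.9) = 1734.6 N.
ΣF_x = 0: H_x = T cos 22° = 1608.3 N.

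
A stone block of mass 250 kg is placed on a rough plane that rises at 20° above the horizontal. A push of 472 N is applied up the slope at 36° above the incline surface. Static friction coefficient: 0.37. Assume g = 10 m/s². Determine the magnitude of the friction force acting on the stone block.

Axes along / perpendicular to the incline. W sin 20° = 855.1 N down-slope; W cos 20° = 2349 N into the surface.
Perpendicular: N = W cos 20° − P sin 36° = 2349 − 277.4 = 2072 N.
Along incline: P cos 36° + f = W sin 20° (friction acts up-slope) → f = 855.1 − 381.9 = 473.2 N.
|f| = 473.2 N ≤ μN = 766.6 N, so the stone block is indeed static.

f ≈ 473 N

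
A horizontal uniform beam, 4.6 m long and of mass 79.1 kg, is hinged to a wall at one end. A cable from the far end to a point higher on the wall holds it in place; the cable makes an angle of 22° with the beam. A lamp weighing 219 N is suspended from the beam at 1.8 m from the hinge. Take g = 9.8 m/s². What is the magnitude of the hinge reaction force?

Take torques about the hinge: T sin 22° · 4.6 = 79.1×9.8×2.3 + 219×1.8 = 2177.1 N·m.
So T = 2177.1 / (0.3746 × 4.6) = 1263.4 N.
ΣF_x = 0: H_x = T cos 22° = 1171.4 N.
ΣF_y = 0: H_y = (79.1×9.8 + 219) − T sin 22° = 994.18 − 473.29 = 520.89 N.
|H| = √(H_x² + H_y²) = √((1171.4)² + (520.89)²) = 1282 N.

|H| ≈ 1280 N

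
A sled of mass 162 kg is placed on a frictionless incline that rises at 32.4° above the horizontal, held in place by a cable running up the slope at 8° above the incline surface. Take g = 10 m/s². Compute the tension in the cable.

T ≈ 877 N

Take axes along and perpendicular to the incline. Weight components: W sin 32.4° = 868 N down-slope, W cos 32.4° = 1368 N into the surface.
Along incline: T cos 8° = W sin 32.4° → T = 876.6 N.
Perpendicular: N = W cos 32.4° − T sin 8° = 1246 N.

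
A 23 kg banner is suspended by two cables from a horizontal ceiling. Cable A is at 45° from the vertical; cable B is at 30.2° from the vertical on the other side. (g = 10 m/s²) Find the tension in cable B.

Angles from the horizontal: cable A is 90° − 45° = 45°, cable B is 90° − 30.2° = 59.8°.
Weight W = 23 × 10 = 230 N acts straight down.
Horizontal: T_A cos 45° = T_B cos 59.8°  →  T_A = 0.7114 T_B.
Vertical: T_A sin 45° + T_B sin 59.8° = 230.
Substituting the horizontal relation into the vertical equation gives 1.367 T_B = 230, so T_B = 168.2 N.

T_B ≈ 168 N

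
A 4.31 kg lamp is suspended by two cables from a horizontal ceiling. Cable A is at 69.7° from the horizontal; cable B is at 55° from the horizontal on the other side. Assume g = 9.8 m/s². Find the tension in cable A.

Weight W = 4.31 × 9.8 = 42.24 N acts straight down.
Horizontal: T_A cos 69.7° = T_B cos 55°  →  T_B = 0.6049 T_A.
Vertical: T_A sin 69.7° + T_B sin 55° = 42.24.
Substituting the horizontal relation into the vertical equation gives 1.433 T_A = 42.24, so T_A = 29.47 N.

T_A ≈ 29.5 N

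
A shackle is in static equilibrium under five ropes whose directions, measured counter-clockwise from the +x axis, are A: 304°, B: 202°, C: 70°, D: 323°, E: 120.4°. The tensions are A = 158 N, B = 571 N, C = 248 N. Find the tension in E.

Resolve: ΣF_x = 158 cos 304° + 571 cos 202° + 248 cos 70° + T_D cos 323° + T_E cos 120.4° = 0.
        ΣF_y = 158 sin 304° + 571 sin 202° + 248 sin 70° + T_D sin 323° + T_E sin 120.4° = 0.
The known terms sum to (-356.2, -111.8) N, so 0.7986 T_D − 0.5060 T_E = 356.2 and -0.6018 T_D + 0.8625 T_E = 111.8.
Solving simultaneously: T_D = 946.8 N, T_E = 790.3 N.

T_E ≈ 790 N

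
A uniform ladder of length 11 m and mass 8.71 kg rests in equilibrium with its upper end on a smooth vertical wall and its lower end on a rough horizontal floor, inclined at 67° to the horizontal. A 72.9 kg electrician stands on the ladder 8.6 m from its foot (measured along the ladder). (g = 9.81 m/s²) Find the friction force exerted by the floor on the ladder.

f ≈ 255 N

Torques about the foot: N_wall · 11 sin 67° = 8.71×9.81×5.5 cos 67° + 72.9×9.81×8.6 cos 67° → N_wall = 255.47 N.
ΣF_x = 0: f_floor = N_wall = 255.47 N.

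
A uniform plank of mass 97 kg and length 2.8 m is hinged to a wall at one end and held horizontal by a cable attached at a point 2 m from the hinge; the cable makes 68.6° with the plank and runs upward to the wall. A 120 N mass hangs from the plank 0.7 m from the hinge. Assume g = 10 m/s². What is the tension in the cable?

T ≈ 774 N

Take torques about the hinge: T sin 68.6° · 2 = 97×10×1.4 + 120×0.7 = 1442 N·m.
So T = 1442 / (0.9311 × 2) = 774.39 N.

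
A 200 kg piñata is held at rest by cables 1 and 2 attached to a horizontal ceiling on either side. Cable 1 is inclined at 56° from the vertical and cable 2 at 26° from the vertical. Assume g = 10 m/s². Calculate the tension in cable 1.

T_1 ≈ 885 N

Angles from the horizontal: cable 1 is 90° − 56° = 34°, cable 2 is 90° − 26° = 64°.
Weight W = 200 × 10 = 2000 N acts straight down.
Horizontal: T_1 cos 34° = T_2 cos 64°  →  T_2 = 1.891 T_1.
Vertical: T_1 sin 34° + T_2 sin 64° = 2000.
Substituting the horizontal relation into the vertical equation gives 2.259 T_1 = 2000, so T_1 = 885.4 N.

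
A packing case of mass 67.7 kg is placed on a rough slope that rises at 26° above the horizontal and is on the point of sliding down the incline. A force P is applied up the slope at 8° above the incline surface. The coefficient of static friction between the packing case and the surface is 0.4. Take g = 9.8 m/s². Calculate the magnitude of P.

On the verge of sliding down the incline, friction equals μN and acts up the slope.
Perpendicular: N + P sin 8° = W cos 26° = 596.3 N.
Along incline: P cos 8° + μN = W sin 26° with W sin 26° = 290.8 N.
Solving the pair for P and N: P = 55.98 N, N = 588.5 N (and f = μN = 235.4 N).

P ≈ 56 N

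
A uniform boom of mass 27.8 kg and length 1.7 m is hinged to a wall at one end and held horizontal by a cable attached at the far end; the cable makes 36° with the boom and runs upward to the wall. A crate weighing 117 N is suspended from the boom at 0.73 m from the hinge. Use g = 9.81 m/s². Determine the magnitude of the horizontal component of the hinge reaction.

H_x ≈ 257 N

Take torques about the hinge: T sin 36° · 1.7 = 27.8×9.81×0.85 + 117×0.73 = 317.22 N·m.
So T = 317.22 / (0.5878 × 1.7) = 317.46 N.
ΣF_x = 0: H_x = T cos 36° = 256.83 N.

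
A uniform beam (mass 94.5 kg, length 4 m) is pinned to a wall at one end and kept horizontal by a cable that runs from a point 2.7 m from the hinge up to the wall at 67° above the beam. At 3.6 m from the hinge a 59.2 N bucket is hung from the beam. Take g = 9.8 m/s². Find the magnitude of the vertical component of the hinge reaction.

|H_y| ≈ 220 N

Take torques about the hinge: T sin 67° · 2.7 = 94.5×9.8×2 + 59.2×3.6 = 2065.3 N·m.
So T = 2065.3 / (0.9205 × 2.7) = 830.99 N.
ΣF_y = 0: H_y = (94.5×9.8 + 59.2) − T sin 67° = 985.3 − 764.93 = 220.37 N.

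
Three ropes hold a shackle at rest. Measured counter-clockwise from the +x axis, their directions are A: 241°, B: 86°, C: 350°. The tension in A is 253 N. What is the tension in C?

T_C ≈ 108 N

Resolve: ΣF_x = 253 cos 241° + T_B cos 86° + T_C cos 350° = 0.
        ΣF_y = 253 sin 241° + T_B sin 86° + T_C sin 350° = 0.
The known terms sum to (-122.7, -221.3) N, so 0.0698 T_B + 0.9848 T_C = 122.7 and 0.9976 T_B − 0.1736 T_C = 221.3.
Solving simultaneously: T_B = 240.5 N, T_C = 107.5 N.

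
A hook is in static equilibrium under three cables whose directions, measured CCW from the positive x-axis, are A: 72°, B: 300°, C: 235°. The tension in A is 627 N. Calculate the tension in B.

T_B ≈ 202 N

Resolve: ΣF_x = 627 cos 72° + T_B cos 300° + T_C cos 235° = 0.
        ΣF_y = 627 sin 72° + T_B sin 300° + T_C sin 235° = 0.
The known terms sum to (193.8, 596.3) N, so 0.5000 T_B − 0.5736 T_C = -193.8 and -0.8660 T_B − 0.8192 T_C = -596.3.
Solving simultaneously: T_B = 202.3 N, T_C = 514.1 N.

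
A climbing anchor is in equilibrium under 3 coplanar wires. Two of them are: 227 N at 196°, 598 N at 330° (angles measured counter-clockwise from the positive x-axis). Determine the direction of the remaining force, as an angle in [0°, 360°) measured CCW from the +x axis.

θ ≈ 130°

Sum the known components: ΣF_x = 299.7 N, ΣF_y = -361.6 N.
For equilibrium the remaining force must supply (−ΣF_x, −ΣF_y) = (-299.7, 361.6) N.
Magnitude = √((-299.7)² + (361.6)²) = 469.6 N; direction = atan2(361.6, -299.7) = 129.7°.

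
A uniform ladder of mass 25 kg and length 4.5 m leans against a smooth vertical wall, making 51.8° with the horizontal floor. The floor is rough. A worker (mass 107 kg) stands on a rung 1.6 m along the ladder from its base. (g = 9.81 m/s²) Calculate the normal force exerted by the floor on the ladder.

ΣF_y = 0: N_floor = 25×9.81 + 107×9.81 = 1294.9 N.

N_floor ≈ 1290 N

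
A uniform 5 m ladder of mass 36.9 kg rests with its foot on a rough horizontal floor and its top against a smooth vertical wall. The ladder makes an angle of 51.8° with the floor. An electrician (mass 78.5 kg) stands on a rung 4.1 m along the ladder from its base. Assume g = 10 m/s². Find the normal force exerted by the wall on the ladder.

N_wall ≈ 652 N

Torques about the foot: N_wall · 5 sin 51.8° = 36.9×10×2.5 cos 51.8° + 78.5×10×4.1 cos 51.8° → N_wall = 651.73 N.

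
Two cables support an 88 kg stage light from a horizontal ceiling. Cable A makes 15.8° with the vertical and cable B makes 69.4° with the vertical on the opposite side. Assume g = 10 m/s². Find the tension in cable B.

T_B ≈ 240 N

Angles from the horizontal: cable A is 90° − 15.8° = 74.2°, cable B is 90° − 69.4° = 20.6°.
Weight W = 88 × 10 = 880 N acts straight down.
Horizontal: T_A cos 74.2° = T_B cos 20.6°  →  T_A = 3.438 T_B.
Vertical: T_A sin 74.2° + T_B sin 20.6° = 880.
Substituting the horizontal relation into the vertical equation gives 3.66 T_B = 880, so T_B = 240.4 N.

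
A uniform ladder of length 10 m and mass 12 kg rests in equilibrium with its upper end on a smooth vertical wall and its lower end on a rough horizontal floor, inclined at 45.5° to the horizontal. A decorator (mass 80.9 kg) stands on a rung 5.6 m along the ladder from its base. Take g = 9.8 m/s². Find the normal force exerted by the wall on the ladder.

N_wall ≈ 494 N

Torques about the foot: N_wall · 10 sin 45.5° = 12×9.8×5 cos 45.5° + 80.9×9.8×5.6 cos 45.5° → N_wall = 494.08 N.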